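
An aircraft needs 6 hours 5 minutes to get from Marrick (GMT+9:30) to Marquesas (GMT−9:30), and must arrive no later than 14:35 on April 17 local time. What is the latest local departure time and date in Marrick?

Target arrival in UTC: 14:35 + 9:30 = 00:05 on Apr 18.
Subtract 6 hours 5 minutes → departure 18:00 UTC on Apr 17.
Marrick is UTC+9:30: 18:00 + 9:30 = 03:30 on Apr 18.

03:30 on Apr 18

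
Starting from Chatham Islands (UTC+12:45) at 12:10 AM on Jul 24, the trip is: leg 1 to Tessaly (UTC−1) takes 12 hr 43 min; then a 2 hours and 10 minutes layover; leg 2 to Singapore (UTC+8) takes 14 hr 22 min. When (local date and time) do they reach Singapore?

12:40 AM on July 25

Convert departure to UTC: 12:10 AM − 12:45 = 11:25 AM UTC on Jul 23.
Add 12 hours and 43 minutes leg 1 → 12:08 AM UTC (Jul 24).
Add 2 hours 10 minutes layover in Tessaly → 2:18 AM UTC.
Add 14 hours and 22 minutes leg 2 → 4:40 PM UTC.
Singapore is UTC+8:00, so local arrival = 4:40 PM + 8:00 = 12:40 AM on Jul 25.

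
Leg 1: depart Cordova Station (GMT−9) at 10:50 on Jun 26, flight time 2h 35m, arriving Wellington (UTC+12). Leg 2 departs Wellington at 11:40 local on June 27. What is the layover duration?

Convert departure to UTC: 10:50 + 9:00 = 19:50 UTC on Jun 26.
Add 2 hours 35 minutes flight time → 22:25 UTC.
Wellington is UTC+12:00, so local arrival = 22:25 + 12:00 = 10:25 on Jun 27.
Layover = 11:40 − 10:25 = 1 hour 15 minutes.

1 hour 15 minutes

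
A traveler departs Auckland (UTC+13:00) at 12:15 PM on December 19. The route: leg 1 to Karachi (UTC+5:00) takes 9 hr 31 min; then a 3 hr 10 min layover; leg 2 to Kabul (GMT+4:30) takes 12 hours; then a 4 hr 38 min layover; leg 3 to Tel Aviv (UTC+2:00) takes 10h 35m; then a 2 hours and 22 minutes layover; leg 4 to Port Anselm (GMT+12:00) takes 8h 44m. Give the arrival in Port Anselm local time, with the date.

Convert departure to UTC: 12:15 PM − 13:00 = 11:15 PM UTC on Dec 18.
Add 9 hours 31 minutes leg 1 → 8:46 AM UTC (Dec 19).
Add 3 hours 10 minutes layover in Karachi → 11:56 AM UTC.
Add 12 hours leg 2 → 11:56 PM UTC.
Add 4 hours 38 minutes layover in Kabul → 4:34 AM UTC (Dec 20).
Add 10 hours 35 minutes leg 3 → 3:09 PM UTC.
Add 2 hours and 22 minutes layover in Tel Aviv → 5:31 PM UTC.
Add 8 hours and 44 minutes leg 4 → 2:15 AM UTC (Dec 21).
Port Anselm is UTC+12:00, so local arrival = 2:15 AM + 12:00 = 2:15 PM on Dec 21.

2:15 PM on December 21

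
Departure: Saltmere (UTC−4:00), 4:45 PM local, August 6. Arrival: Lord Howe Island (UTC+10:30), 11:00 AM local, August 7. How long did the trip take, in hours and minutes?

Departure in UTC: 4:45 PM + 4:00 = 8:45 PM on Aug 6.
Arrival in UTC: 11:00 AM − 10:30 = 12:30 AM on Aug 7.
Elapsed = 12:30 AM − 8:45 PM (+1 day) = 3 hours 45 minutes.

3 hours 45 minutes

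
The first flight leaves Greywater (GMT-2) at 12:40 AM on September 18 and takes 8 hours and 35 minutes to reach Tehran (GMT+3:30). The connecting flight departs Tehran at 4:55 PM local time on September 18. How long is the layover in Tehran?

Convert departure to UTC: 12:40 AM + 2:00 = 2:40 AM UTC on Sep 18.
Add 8 hours 35 minutes flight time → 11:15 AM UTC.
Tehran is UTC+3:30, so local arrival = 11:15 AM + 3:30 = 2:45 PM on Sep 18.
Layover = 4:55 PM − 2:45 PM = 2 hours 10 minutes.

2 hours 10 minutes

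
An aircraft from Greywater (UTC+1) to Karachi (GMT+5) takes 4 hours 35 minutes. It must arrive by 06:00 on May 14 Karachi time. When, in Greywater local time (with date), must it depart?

21:25 on May 13

Target arrival in UTC: 06:00 − 5:00 = 01:00 on May 14.
Subtract 4 hours 35 minutes → departure 20:25 UTC on May 13.
Greywater is UTC+1:00: 20:25 + 1:00 = 21:25 on May 13.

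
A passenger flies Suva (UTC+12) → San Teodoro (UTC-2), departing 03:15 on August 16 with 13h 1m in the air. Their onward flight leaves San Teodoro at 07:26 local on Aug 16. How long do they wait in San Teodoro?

5 hours 10 minutes

Convert departure to UTC: 03:15 − 12:00 = 15:15 UTC on Aug 15.
Add 13 hours and 1 minute flight time → 04:16 UTC (Aug 16).
San Teodoro is UTC−2:00, so local arrival = 04:16 − 2:00 = 02:16 on Aug 16.
Layover = 07:26 − 02:16 = 5 hours 10 minutes.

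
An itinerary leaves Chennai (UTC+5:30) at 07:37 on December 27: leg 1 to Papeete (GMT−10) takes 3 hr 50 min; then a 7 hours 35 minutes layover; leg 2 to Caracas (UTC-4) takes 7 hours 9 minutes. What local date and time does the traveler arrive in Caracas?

Convert departure to UTC: 07:37 − 5:30 = 02:07 UTC on Dec 27.
Add 3 hours 50 minutes leg 1 → 05:57 UTC.
Add 7 hours and 35 minutes layover in Papeete → 13:32 UTC.
Add 7 hours 9 minutes leg 2 → 20:41 UTC.
Caracas is UTC−4:00, so local arrival = 20:41 − 4:00 = 16:41 on Dec 27.

16:41 on December 27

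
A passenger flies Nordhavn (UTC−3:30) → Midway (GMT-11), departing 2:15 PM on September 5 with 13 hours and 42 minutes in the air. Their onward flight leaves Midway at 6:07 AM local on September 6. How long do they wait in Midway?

Convert departure to UTC: 2:15 PM + 3:30 = 5:45 PM UTC on Sep 5.
Add 13 hours 42 minutes flight time → 7:27 AM UTC (Sep 6).
Midway is UTC−11:00, so local arrival = 7:27 AM − 11:00 = 8:27 PM on Sep 5.
Layover = 6:07 AM − 8:27 PM (+1 day) = 9 hours 40 minutes.

9 hours 40 minutes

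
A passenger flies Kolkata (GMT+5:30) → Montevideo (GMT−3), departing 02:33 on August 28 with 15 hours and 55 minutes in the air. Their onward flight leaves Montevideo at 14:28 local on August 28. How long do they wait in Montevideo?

4 hours 30 minutes

Convert departure to UTC: 02:33 − 5:30 = 21:03 UTC on Aug 27.
Add 15 hours 55 minutes flight time → 12:58 UTC (Aug 28).
Montevideo is UTC−3:00, so local arrival = 12:58 − 3:00 = 09:58 on Aug 28.
Layover = 14:28 − 09:58 = 4 hours 30 minutes.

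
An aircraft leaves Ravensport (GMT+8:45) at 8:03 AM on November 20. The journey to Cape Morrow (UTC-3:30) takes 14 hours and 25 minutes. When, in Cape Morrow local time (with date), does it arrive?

10:13 AM on Nov 20

Convert departure to UTC: 8:03 AM − 8:45 = 11:18 PM UTC on Nov 19.
Add 14 hours and 25 minutes travel time → 1:43 PM UTC (Nov 20).
Cape Morrow is UTC−3:30, so local arrival = 1:43 PM − 3:30 = 10:13 AM on Nov 20.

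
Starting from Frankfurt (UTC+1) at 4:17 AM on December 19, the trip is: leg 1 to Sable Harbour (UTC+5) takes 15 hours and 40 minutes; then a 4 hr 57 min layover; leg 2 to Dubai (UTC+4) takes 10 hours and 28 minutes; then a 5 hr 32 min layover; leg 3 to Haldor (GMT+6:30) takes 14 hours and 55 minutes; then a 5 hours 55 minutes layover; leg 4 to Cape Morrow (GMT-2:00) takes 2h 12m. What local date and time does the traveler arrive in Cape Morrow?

Convert departure to UTC: 4:17 AM − 1:00 = 3:17 AM UTC on Dec 19.
Add 15 hours and 40 minutes leg 1 → 6:57 PM UTC.
Add 4 hours and 57 minutes layover in Sable Harbour → 11:54 PM UTC.
Add 10 hours and 28 minutes leg 2 → 10:22 AM UTC (Dec 20).
Add 5 hours and 32 minutes layover in Dubai → 3:54 PM UTC.
Add 14 hours and 55 minutes leg 3 → 6:49 AM UTC (Dec 21).
Add 5 hours 55 minutes layover in Haldor → 12:44 PM UTC.
Add 2 hours and 12 minutes leg 4 → 2:56 PM UTC.
Cape Morrow is UTC−2:00, so local arrival = 2:56 PM − 2:00 = 12:56 PM on Dec 21.

12:56 PM on Dec 21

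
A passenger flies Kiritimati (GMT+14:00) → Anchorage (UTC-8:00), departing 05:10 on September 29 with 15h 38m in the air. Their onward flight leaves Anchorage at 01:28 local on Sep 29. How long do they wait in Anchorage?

Convert departure to UTC: 05:10 − 14:00 = 15:10 UTC on Sep 28.
Add 15 hours and 38 minutes flight time → 06:48 UTC (Sep 29).
Anchorage is UTC−8:00, so local arrival = 06:48 − 8:00 = 22:48 on Sep 28.
Layover = 01:28 − 22:48 (+1 day) = 2 hours 40 minutes.

2 hours 40 minutes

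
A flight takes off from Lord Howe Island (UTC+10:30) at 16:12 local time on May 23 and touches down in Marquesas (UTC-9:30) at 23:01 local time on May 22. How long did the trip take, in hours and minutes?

Departure in UTC: 16:12 − 10:30 = 05:42 on May 23.
Arrival in UTC: 23:01 + 9:30 = 08:31 on May 23.
Elapsed = 08:31 − 05:42 = 2 hours 49 minutes.

2 hours 49 minutes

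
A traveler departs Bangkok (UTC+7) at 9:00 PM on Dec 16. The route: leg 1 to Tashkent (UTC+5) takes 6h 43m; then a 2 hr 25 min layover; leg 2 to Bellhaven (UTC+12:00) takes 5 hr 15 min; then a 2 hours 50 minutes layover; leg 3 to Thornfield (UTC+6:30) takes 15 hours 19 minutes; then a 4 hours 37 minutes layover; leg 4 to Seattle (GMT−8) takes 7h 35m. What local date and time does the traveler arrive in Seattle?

Convert departure to UTC: 9:00 PM − 7:00 = 2:00 PM UTC on Dec 16.
Add 6 hours 43 minutes leg 1 → 8:43 PM UTC.
Add 2 hours and 25 minutes layover in Tashkent → 11:08 PM UTC.
Add 5 hours and 15 minutes leg 2 → 4:23 AM UTC (Dec 17).
Add 2 hours and 50 minutes layover in Bellhaven → 7:13 AM UTC.
Add 15 hours 19 minutes leg 3 → 10:32 PM UTC.
Add 4 hours 37 minutes layover in Thornfield → 3:09 AM UTC (Dec 18).
Add 7 hours 35 minutes leg 4 → 10:44 AM UTC.
Seattle is UTC−8:00, so local arrival = 10:44 AM − 8:00 = 2:44 AM on Dec 18.

2:44 AM on December 18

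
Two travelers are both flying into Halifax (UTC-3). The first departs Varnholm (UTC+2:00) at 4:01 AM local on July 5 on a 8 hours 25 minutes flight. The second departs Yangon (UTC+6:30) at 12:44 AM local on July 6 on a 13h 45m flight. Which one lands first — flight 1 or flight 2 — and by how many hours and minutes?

the first, by 21 hours 33 minutes

Flight 1 in UTC: 4:01 AM − 2:00 = 2:01 AM on Jul 5.
+8 hours 25 minutes → arrive 10:26 AM UTC on Jul 5.
Flight 2 in UTC: 12:44 AM − 6:30 = 6:14 PM on Jul 5.
+13 hours and 45 minutes → arrive 7:59 AM UTC on Jul 6.
Flight 1 lands earlier by 21 hours 33 minutes.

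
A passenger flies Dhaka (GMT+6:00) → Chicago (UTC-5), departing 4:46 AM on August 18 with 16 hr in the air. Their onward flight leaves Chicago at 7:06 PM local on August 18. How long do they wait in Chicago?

Convert departure to UTC: 4:46 AM − 6:00 = 10:46 PM UTC on Aug 17.
Add 16 hours flight time → 2:46 PM UTC (Aug 18).
Chicago is UTC−5:00, so local arrival = 2:46 PM − 5:00 = 9:46 AM on Aug 18.
Layover = 7:06 PM − 9:46 AM = 9 hours 20 minutes.

9 hours 20 minutes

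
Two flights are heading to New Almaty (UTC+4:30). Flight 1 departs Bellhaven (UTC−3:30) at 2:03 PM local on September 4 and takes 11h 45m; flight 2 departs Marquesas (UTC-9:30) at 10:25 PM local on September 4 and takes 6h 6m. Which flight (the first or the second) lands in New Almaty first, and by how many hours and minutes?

Flight 1 in UTC: 2:03 PM + 3:30 = 5:33 PM on Sep 4.
+11 hours and 45 minutes → arrive 5:18 AM UTC on Sep 5.
Flight 2 in UTC: 10:25 PM + 9:30 = 7:55 AM on Sep 5.
+6 hours 6 minutes → arrive 2:01 PM UTC on Sep 5.
Flight 1 lands earlier by 8 hours 43 minutes.

the first, by 8 hours 43 minutes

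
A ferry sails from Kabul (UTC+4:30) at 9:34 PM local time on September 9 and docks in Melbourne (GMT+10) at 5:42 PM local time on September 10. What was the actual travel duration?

14 hours 38 minutes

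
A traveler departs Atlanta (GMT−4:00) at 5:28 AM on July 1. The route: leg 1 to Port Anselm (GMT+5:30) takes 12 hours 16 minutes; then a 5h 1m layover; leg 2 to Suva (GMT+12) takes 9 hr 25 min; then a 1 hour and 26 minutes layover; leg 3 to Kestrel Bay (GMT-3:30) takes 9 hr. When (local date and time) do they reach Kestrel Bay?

7:06 PM on July 2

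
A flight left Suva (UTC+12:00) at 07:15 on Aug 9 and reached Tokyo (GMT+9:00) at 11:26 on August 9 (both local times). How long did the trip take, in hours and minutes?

7 hours 11 minutes

Departure in UTC: 07:15 − 12:00 = 19:15 on Aug 8.
Arrival in UTC: 11:26 − 9:00 = 02:26 on Aug 9.
Elapsed = 02:26 − 19:15 (+1 day) = 7 hours 11 minutes.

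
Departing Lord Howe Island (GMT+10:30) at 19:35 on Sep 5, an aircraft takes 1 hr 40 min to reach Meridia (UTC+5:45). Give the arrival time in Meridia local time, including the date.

Convert departure to UTC: 19:35 − 10:30 = 09:05 UTC on Sep 5.
Add 1 hour and 40 minutes travel time → 10:45 UTC.
Meridia is UTC+5:45, so local arrival = 10:45 + 5:45 = 16:30 on Sep 5.

16:30 on September 5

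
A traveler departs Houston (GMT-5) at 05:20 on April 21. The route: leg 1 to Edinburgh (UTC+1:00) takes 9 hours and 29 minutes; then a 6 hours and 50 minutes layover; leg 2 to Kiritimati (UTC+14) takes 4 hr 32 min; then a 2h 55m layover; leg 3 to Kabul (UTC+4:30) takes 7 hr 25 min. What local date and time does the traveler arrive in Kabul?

Convert departure to UTC: 05:20 + 5:00 = 10:20 UTC on Apr 21.
Add 9 hours 29 minutes leg 1 → 19:49 UTC.
Add 6 hours and 50 minutes layover in Edinburgh → 02:39 UTC (Apr 22).
Add 4 hours 32 minutes leg 2 → 07:11 UTC.
Add 2 hours 55 minutes layover in Kiritimati → 10:06 UTC.
Add 7 hours and 25 minutes leg 3 → 17:31 UTC.
Kabul is UTC+4:30, so local arrival = 17:31 + 4:30 = 22:01 on Apr 22.

22:01 on Apr 22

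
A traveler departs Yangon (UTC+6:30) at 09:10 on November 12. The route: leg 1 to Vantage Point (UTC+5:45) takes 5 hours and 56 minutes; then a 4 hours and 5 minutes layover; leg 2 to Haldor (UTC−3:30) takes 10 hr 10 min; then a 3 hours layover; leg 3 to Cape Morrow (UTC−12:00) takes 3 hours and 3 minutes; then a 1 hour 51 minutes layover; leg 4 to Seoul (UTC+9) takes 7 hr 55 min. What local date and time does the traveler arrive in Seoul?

Convert departure to UTC: 09:10 − 6:30 = 02:40 UTC on Nov 12.
Add 5 hours 56 minutes leg 1 → 08:36 UTC.
Add 4 hours and 5 minutes layover in Vantage Point → 12:41 UTC.
Add 10 hours 10 minutes leg 2 → 22:51 UTC.
Add 3 hours layover in Haldor → 01:51 UTC (Nov 13).
Add 3 hours 3 minutes leg 3 → 04:54 UTC.
Add 1 hour 51 minutes layover in Cape Morrow → 06:45 UTC.
Add 7 hours 55 minutes leg 4 → 14:40 UTC.
Seoul is UTC+9:00, so local arrival = 14:40 + 9:00 = 23:40 on Nov 13.

23:40 on November 13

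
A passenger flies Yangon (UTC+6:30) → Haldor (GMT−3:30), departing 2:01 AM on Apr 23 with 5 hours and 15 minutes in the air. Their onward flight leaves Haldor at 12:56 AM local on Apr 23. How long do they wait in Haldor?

3 hours 40 minutes

Convert departure to UTC: 2:01 AM − 6:30 = 7:31 PM UTC on Apr 22.
Add 5 hours and 15 minutes flight time → 12:46 AM UTC (Apr 23).
Haldor is UTC−3:30, so local arrival = 12:46 AM − 3:30 = 9:16 PM on Apr 22.
Layover = 12:56 AM − 9:16 PM (+1 day) = 3 hours 40 minutes.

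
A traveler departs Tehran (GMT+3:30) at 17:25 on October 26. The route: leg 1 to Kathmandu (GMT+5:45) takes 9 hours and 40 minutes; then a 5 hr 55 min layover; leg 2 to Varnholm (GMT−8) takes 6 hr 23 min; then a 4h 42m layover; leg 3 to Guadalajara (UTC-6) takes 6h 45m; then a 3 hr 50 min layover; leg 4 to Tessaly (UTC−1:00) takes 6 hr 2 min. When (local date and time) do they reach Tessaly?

Convert departure to UTC: 17:25 − 3:30 = 13:55 UTC on Oct 26.
Add 9 hours 40 minutes leg 1 → 23:35 UTC.
Add 5 hours and 55 minutes layover in Kathmandu → 05:30 UTC (Oct 27).
Add 6 hours 23 minutes leg 2 → 11:53 UTC.
Add 4 hours 42 minutes layover in Varnholm → 16:35 UTC.
Add 6 hours and 45 minutes leg 3 → 23:20 UTC.
Add 3 hours and 50 minutes layover in Guadalajara → 03:10 UTC (Oct 28).
Add 6 hours 2 minutes leg 4 → 09:12 UTC.
Tessaly is UTC−1:00, so local arrival = 09:12 − 1:00 = 08:12 on Oct 28.

08:12 on October 28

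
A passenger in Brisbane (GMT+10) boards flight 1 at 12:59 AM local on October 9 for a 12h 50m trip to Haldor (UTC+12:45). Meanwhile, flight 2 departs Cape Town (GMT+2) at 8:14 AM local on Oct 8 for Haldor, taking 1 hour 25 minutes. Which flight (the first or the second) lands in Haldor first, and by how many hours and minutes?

the second, by 20 hours 10 minutes

Flight 1 in UTC: 12:59 AM − 10:00 = 2:59 PM on Oct 8.
+12 hours and 50 minutes → arrive 3:49 AM UTC on Oct 9.
Flight 2 in UTC: 8:14 AM − 2:00 = 6:14 AM on Oct 8.
+1 hour and 25 minutes → arrive 7:39 AM UTC on Oct 8.
Flight 2 lands earlier by 20 hours 10 minutes.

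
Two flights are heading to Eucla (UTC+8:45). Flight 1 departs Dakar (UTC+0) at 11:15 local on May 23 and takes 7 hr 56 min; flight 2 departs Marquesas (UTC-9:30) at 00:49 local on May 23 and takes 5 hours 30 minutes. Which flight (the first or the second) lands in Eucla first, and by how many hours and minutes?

Flight 1 departs at 11:15 UTC (May 23).
+7 hours and 56 minutes → arrive 19:11 UTC on May 23.
Flight 2 in UTC: 00:49 + 9:30 = 10:19 on May 23.
+5 hours and 30 minutes → arrive 15:49 UTC on May 23.
Flight 2 lands earlier by 3 hours 22 minutes.

the second, by 3 hours 22 minutes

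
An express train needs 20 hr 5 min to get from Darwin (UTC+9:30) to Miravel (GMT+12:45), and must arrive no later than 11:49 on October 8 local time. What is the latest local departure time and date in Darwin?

12:29 on October 7

Target arrival in UTC: 11:49 − 12:45 = 23:04 on Oct 7.
Subtract 20 hours and 5 minutes → departure 02:59 UTC on Oct 7.
Darwin is UTC+9:30: 02:59 + 9:30 = 12:29 on Oct 7.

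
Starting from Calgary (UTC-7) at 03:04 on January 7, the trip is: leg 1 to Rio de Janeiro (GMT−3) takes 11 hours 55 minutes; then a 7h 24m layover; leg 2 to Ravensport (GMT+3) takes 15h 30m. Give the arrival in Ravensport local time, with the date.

Convert departure to UTC: 03:04 + 7:00 = 10:04 UTC on Jan 7.
Add 11 hours 55 minutes leg 1 → 21:59 UTC.
Add 7 hours 24 minutes layover in Rio de Janeiro → 05:23 UTC (Jan 8).
Add 15 hours 30 minutes leg 2 → 20:53 UTC.
Ravensport is UTC+3:00, so local arrival = 20:53 + 3:00 = 23:53 on Jan 8.

23:53 on January 8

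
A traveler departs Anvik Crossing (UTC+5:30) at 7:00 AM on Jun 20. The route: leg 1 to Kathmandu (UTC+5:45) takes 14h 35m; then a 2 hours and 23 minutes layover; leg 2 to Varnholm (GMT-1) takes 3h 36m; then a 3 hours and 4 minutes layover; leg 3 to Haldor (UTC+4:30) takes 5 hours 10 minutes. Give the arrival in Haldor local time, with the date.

Convert departure to UTC: 7:00 AM − 5:30 = 1:30 AM UTC on Jun 20.
Add 14 hours and 35 minutes leg 1 → 4:05 PM UTC.
Add 2 hours 23 minutes layover in Kathmandu → 6:28 PM UTC.
Add 3 hours and 36 minutes leg 2 → 10:04 PM UTC.
Add 3 hours and 4 minutes layover in Varnholm → 1:08 AM UTC (Jun 21).
Add 5 hours 10 minutes leg 3 → 6:18 AM UTC.
Haldor is UTC+4:30, so local arrival = 6:18 AM + 4:30 = 10:48 AM on Jun 21.

10:48 AM on Jun 21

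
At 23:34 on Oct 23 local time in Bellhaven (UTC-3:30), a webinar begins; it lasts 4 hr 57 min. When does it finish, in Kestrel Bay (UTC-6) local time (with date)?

02:01 on October 24

Convert start to UTC: 23:34 + 3:30 = 03:04 UTC on Oct 24.
Add 4 hours 57 minutes duration → 08:01 UTC.
Kestrel Bay is UTC−6:00, so local end time = 08:01 − 6:00 = 02:01 on Oct 24.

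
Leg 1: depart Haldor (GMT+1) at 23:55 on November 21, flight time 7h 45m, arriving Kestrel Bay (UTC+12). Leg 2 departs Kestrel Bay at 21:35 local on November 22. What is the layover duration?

2 hours 55 minutes

Convert departure to UTC: 23:55 − 1:00 = 22:55 UTC on Nov 21.
Add 7 hours and 45 minutes flight time → 06:40 UTC (Nov 22).
Kestrel Bay is UTC+12:00, so local arrival = 06:40 + 12:00 = 18:40 on Nov 22.
Layover = 21:35 − 18:40 = 2 hours 55 minutes.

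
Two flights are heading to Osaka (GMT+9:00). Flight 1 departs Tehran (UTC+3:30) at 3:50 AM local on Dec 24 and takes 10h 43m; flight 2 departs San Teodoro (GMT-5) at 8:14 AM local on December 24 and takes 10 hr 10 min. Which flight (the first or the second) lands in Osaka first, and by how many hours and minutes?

Flight 1 in UTC: 3:50 AM − 3:30 = 12:20 AM on Dec 24.
+10 hours 43 minutes → arrive 11:03 AM UTC on Dec 24.
Flight 2 in UTC: 8:14 AM + 5:00 = 1:14 PM on Dec 24.
+10 hours and 10 minutes → arrive 11:24 PM UTC on Dec 24.
Flight 1 lands earlier by 12 hours 21 minutes.

the first, by 12 hours 21 minutes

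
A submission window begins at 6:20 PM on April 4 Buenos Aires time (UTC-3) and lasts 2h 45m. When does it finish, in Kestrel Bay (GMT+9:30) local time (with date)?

Convert start to UTC: 6:20 PM + 3:00 = 9:20 PM UTC on Apr 4.
Add 2 hours 45 minutes duration → 12:05 AM UTC (Apr 5).
Kestrel Bay is UTC+9:30, so local end time = 12:05 AM + 9:30 = 9:35 AM on Apr 5.

9:35 AM on Apr 5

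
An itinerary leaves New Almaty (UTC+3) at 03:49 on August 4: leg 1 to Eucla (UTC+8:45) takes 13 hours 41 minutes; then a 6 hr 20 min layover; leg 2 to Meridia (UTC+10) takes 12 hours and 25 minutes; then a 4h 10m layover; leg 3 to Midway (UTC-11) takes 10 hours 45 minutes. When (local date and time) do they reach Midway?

13:10 on Aug 5

Convert departure to UTC: 03:49 − 3:00 = 00:49 UTC on Aug 4.
Add 13 hours 41 minutes leg 1 → 14:30 UTC.
Add 6 hours 20 minutes layover in Eucla → 20:50 UTC.
Add 12 hours 25 minutes leg 2 → 09:15 UTC (Aug 5).
Add 4 hours 10 minutes layover in Meridia → 13:25 UTC.
Add 10 hours and 45 minutes leg 3 → 00:10 UTC (Aug 6).
Midway is UTC−11:00, so local arrival = 00:10 − 11:00 = 13:10 on Aug 5.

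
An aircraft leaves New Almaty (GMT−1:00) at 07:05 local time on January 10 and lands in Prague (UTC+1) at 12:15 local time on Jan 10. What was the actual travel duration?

3 hours 10 minutes

Departure in UTC: 07:05 + 1:00 = 08:05 on Jan 10.
Arrival in UTC: 12:15 − 1:00 = 11:15 on Jan 10.
Elapsed = 11:15 − 08:05 = 3 hours 10 minutes.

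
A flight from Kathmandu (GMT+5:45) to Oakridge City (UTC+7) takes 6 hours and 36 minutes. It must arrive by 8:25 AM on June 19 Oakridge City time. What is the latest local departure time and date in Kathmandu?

Target arrival in UTC: 8:25 AM − 7:00 = 1:25 AM on Jun 19.
Subtract 6 hours 36 minutes → departure 6:49 PM UTC on Jun 18.
Kathmandu is UTC+5:45: 6:49 PM + 5:45 = 12:34 AM on Jun 19.

12:34 AM on June 19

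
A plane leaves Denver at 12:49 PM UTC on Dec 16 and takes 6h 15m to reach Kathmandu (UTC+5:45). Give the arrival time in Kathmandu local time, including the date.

12:49 AM on December 17

Departure is given in UTC: 12:49 PM on Dec 16.
Add 6 hours and 15 minutes → 7:04 PM UTC.
Kathmandu is UTC+5:45: 7:04 PM + 5:45 = 12:49 AM on Dec 17.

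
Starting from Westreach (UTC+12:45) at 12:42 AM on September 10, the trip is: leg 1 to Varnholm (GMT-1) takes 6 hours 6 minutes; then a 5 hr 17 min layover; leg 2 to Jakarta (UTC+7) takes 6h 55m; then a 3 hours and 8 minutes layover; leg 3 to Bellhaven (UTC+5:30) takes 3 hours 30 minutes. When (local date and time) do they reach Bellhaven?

Convert departure to UTC: 12:42 AM − 12:45 = 11:57 AM UTC on Sep 9.
Add 6 hours 6 minutes leg 1 → 6:03 PM UTC.
Add 5 hours 17 minutes layover in Varnholm → 11:20 PM UTC.
Add 6 hours and 55 minutes leg 2 → 6:15 AM UTC (Sep 10).
Add 3 hours 8 minutes layover in Jakarta → 9:23 AM UTC.
Add 3 hours and 30 minutes leg 3 → 12:53 PM UTC.
Bellhaven is UTC+5:30, so local arrival = 12:53 PM + 5:30 = 6:23 PM on Sep 10.

6:23 PM on Sep 10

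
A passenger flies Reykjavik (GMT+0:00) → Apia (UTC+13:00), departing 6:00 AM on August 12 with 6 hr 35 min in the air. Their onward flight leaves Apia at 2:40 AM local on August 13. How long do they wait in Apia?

Reykjavik is at UTC+0, so departure is already 6:00 AM UTC on Aug 12.
Add 6 hours and 35 minutes flight time → 12:35 PM UTC.
Apia is UTC+13:00, so local arrival = 12:35 PM + 13:00 = 1:35 AM on Aug 13.
Layover = 2:40 AM − 1:35 AM = 1 hour 5 minutes.

1 hour 5 minutes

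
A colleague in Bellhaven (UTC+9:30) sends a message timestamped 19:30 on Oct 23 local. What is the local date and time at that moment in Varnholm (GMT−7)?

In UTC: 19:30 − 9:30 = 10:00 on Oct 23.
Varnholm is UTC−7:00: 10:00 − 7:00 = 03:00 on Oct 23.

03:00 on Oct 23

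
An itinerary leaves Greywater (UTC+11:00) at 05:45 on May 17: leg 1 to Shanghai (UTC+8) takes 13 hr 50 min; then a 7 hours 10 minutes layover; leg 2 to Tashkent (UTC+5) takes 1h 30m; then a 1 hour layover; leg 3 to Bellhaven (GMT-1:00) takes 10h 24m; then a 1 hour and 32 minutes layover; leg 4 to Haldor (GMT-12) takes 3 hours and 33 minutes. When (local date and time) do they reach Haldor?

21:44 on May 17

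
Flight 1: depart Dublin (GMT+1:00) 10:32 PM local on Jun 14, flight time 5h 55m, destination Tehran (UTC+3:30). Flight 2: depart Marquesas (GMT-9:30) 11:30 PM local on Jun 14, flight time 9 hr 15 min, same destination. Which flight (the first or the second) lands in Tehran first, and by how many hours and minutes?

Flight 1 in UTC: 10:32 PM − 1:00 = 9:32 PM on Jun 14.
+5 hours and 55 minutes → arrive 3:27 AM UTC on Jun 15.
Flight 2 in UTC: 11:30 PM + 9:30 = 9:00 AM on Jun 15.
+9 hours and 15 minutes → arrive 6:15 PM UTC on Jun 15.
Flight 1 lands earlier by 14 hours 48 minutes.

the first, by 14 hours 48 minutes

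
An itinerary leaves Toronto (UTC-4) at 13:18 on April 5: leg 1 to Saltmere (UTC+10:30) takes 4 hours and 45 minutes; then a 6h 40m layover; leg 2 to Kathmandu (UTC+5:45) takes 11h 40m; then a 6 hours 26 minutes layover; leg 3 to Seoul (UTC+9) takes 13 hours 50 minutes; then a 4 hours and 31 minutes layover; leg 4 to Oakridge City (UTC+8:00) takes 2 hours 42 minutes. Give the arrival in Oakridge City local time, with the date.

Convert departure to UTC: 13:18 + 4:00 = 17:18 UTC on Apr 5.
Add 4 hours 45 minutes leg 1 → 22:03 UTC.
Add 6 hours 40 minutes layover in Saltmere → 04:43 UTC (Apr 6).
Add 11 hours 40 minutes leg 2 → 16:23 UTC.
Add 6 hours 26 minutes layover in Kathmandu → 22:49 UTC.
Add 13 hours 50 minutes leg 3 → 12:39 UTC (Apr 7).
Add 4 hours and 31 minutes layover in Seoul → 17:10 UTC.
Add 2 hours 42 minutes leg 4 → 19:52 UTC.
Oakridge City is UTC+8:00, so local arrival = 19:52 + 8:00 = 03:52 on Apr 8.

03:52 on April 8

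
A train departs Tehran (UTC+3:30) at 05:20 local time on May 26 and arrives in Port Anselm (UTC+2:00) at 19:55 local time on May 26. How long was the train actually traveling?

Departure in UTC: 05:20 − 3:30 = 01:50 on May 26.
Arrival in UTC: 19:55 − 2:00 = 17:55 on May 26.
Elapsed = 17:55 − 01:50 = 16 hours 5 minutes.

16 hours 5 minutes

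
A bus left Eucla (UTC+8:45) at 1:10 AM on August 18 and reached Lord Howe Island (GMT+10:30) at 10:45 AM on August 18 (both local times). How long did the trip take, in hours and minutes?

Departure in UTC: 1:10 AM − 8:45 = 4:25 PM on Aug 17.
Arrival in UTC: 10:45 AM − 10:30 = 12:15 AM on Aug 18.
Elapsed = 12:15 AM − 4:25 PM (+1 day) = 7 hours 50 minutes.

7 hours 50 minutes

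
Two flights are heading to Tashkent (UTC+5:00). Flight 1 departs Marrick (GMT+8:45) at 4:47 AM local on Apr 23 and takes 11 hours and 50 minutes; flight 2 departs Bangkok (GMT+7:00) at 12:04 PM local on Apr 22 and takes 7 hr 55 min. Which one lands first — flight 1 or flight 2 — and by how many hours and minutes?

Flight 1 in UTC: 4:47 AM − 8:45 = 8:02 PM on Apr 22.
+11 hours 50 minutes → arrive 7:52 AM UTC on Apr 23.
Flight 2 in UTC: 12:04 PM − 7:00 = 5:04 AM on Apr 22.
+7 hours and 55 minutes → arrive 12:59 PM UTC on Apr 22.
Flight 2 lands earlier by 18 hours 53 minutes.

the second, by 18 hours 53 minutes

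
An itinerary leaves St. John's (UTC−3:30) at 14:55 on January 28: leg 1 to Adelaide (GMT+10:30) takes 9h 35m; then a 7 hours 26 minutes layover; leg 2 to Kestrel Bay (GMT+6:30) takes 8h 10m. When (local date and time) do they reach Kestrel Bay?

02:06 on January 30

Convert departure to UTC: 14:55 + 3:30 = 18:25 UTC on Jan 28.
Add 9 hours and 35 minutes leg 1 → 04:00 UTC (Jan 29).
Add 7 hours and 26 minutes layover in Adelaide → 11:26 UTC.
Add 8 hours 10 minutes leg 2 → 19:36 UTC.
Kestrel Bay is UTC+6:30, so local arrival = 19:36 + 6:30 = 02:06 on Jan 30.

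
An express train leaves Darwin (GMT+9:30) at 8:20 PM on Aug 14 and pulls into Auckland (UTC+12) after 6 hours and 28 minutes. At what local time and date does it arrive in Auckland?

Convert departure to UTC: 8:20 PM − 9:30 = 10:50 AM UTC on Aug 14.
Add 6 hours and 28 minutes travel time → 5:18 PM UTC.
Auckland is UTC+12:00, so local arrival = 5:18 PM + 12:00 = 5:18 AM on Aug 15.

5:18 AM on August 15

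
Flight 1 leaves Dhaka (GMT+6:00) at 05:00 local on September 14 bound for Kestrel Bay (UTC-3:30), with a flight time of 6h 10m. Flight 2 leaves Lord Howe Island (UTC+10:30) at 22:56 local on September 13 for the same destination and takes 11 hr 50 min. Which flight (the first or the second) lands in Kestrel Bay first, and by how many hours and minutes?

the second, by 4 hours 54 minutes

Flight 1 in UTC: 05:00 − 6:00 = 23:00 on Sep 13.
+6 hours 10 minutes → arrive 05:10 UTC on Sep 14.
Flight 2 in UTC: 22:56 − 10:30 = 12:26 on Sep 13.
+11 hours 50 minutes → arrive 00:16 UTC on Sep 14.
Flight 2 lands earlier by 4 hours 54 minutes.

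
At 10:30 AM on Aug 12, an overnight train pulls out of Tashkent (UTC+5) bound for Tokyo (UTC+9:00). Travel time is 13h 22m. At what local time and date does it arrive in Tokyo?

Convert departure to UTC: 10:30 AM − 5:00 = 5:30 AM UTC on Aug 12.
Add 13 hours and 22 minutes travel time → 6:52 PM UTC.
Tokyo is UTC+9:00, so local arrival = 6:52 PM + 9:00 = 3:52 AM on Aug 13.

3:52 AM on August 13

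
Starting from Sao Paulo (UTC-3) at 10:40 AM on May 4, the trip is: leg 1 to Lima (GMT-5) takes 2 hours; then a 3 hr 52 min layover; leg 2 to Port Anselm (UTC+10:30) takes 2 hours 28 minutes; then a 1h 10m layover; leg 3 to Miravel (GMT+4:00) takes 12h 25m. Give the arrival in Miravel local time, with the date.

3:35 PM on May 5

Convert departure to UTC: 10:40 AM + 3:00 = 1:40 PM UTC on May 4.
Add 2 hours leg 1 → 3:40 PM UTC.
Add 3 hours 52 minutes layover in Lima → 7:32 PM UTC.
Add 2 hours 28 minutes leg 2 → 10:00 PM UTC.
Add 1 hour and 10 minutes layover in Port Anselm → 11:10 PM UTC.
Add 12 hours 25 minutes leg 3 → 11:35 AM UTC (May 5).
Miravel is UTC+4:00, so local arrival = 11:35 AM + 4:00 = 3:35 PM on May 5.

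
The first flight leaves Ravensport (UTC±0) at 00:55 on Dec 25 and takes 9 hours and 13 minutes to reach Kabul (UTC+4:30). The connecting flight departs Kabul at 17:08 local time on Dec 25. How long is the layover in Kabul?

Ravensport is at UTC+0, so departure is already 00:55 UTC on Dec 25.
Add 9 hours 13 minutes flight time → 10:08 UTC.
Kabul is UTC+4:30, so local arrival = 10:08 + 4:30 = 14:38 on Dec 25.
Layover = 17:08 − 14:38 = 2 hours 30 minutes.

2 hours 30 minutes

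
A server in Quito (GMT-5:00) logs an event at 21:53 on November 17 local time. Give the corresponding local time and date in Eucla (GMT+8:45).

Eucla is 13:45 ahead of Quito.
Shift by the zone difference: 21:53 + 13:45 = 11:38 on Nov 18 in Eucla.

11:38 on November 18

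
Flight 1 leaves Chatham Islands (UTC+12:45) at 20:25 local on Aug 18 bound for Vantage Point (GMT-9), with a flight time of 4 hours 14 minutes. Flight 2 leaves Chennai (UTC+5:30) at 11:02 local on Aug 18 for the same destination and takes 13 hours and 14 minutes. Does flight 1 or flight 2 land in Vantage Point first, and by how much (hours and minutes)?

Flight 1 in UTC: 20:25 − 12:45 = 07:40 on Aug 18.
+4 hours and 14 minutes → arrive 11:54 UTC on Aug 18.
Flight 2 in UTC: 11:02 − 5:30 = 05:32 on Aug 18.
+13 hours and 14 minutes → arrive 18:46 UTC on Aug 18.
Flight 1 lands earlier by 6 hours 52 minutes.

the first, by 6 hours 52 minutes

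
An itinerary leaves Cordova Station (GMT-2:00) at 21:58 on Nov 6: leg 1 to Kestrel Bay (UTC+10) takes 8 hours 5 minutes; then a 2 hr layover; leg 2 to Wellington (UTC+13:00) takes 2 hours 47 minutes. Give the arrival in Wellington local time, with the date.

Convert departure to UTC: 21:58 + 2:00 = 23:58 UTC on Nov 6.
Add 8 hours 5 minutes leg 1 → 08:03 UTC (Nov 7).
Add 2 hours layover in Kestrel Bay → 10:03 UTC.
Add 2 hours and 47 minutes leg 2 → 12:50 UTC.
Wellington is UTC+13:00, so local arrival = 12:50 + 13:00 = 01:50 on Nov 8.

01:50 on November 8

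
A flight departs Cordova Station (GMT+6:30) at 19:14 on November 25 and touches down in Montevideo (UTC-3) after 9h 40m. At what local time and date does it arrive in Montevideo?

Convert departure to UTC: 19:14 − 6:30 = 12:44 UTC on Nov 25.
Add 9 hours 40 minutes travel time → 22:24 UTC.
Montevideo is UTC−3:00, so local arrival = 22:24 − 3:00 = 19:24 on Nov 25.

19:24 on November 25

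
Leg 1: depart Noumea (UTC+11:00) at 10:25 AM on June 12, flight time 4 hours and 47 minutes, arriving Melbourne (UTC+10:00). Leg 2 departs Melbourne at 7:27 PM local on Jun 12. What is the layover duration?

Convert departure to UTC: 10:25 AM − 11:00 = 11:25 PM UTC on Jun 11.
Add 4 hours and 47 minutes flight time → 4:12 AM UTC (Jun 12).
Melbourne is UTC+10:00, so local arrival = 4:12 AM + 10:00 = 2:12 PM on Jun 12.
Layover = 7:27 PM − 2:12 PM = 5 hours 15 minutes.

5 hours 15 minutes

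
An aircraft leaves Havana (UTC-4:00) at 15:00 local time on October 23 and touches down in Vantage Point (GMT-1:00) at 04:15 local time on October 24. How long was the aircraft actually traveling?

10 hours 15 minutes

Departure in UTC: 15:00 + 4:00 = 19:00 on Oct 23.
Arrival in UTC: 04:15 + 1:00 = 05:15 on Oct 24.
Elapsed = 05:15 − 19:00 (+1 day) = 10 hours 15 minutes.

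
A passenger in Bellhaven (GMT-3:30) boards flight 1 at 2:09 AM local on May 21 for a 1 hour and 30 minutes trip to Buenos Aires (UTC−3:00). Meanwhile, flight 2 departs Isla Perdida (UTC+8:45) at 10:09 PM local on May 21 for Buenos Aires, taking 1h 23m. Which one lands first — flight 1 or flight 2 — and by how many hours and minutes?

Flight 1 in UTC: 2:09 AM + 3:30 = 5:39 AM on May 21.
+1 hour 30 minutes → arrive 7:09 AM UTC on May 21.
Flight 2 in UTC: 10:09 PM − 8:45 = 1:24 PM on May 21.
+1 hour 23 minutes → arrive 2:47 PM UTC on May 21.
Flight 1 lands earlier by 7 hours 38 minutes.

the first, by 7 hours 38 minutes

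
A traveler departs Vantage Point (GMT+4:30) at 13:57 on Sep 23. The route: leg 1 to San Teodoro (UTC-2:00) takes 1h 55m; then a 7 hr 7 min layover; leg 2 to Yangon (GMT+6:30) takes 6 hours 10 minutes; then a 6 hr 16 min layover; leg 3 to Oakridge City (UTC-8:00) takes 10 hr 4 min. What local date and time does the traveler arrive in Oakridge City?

08:59 on September 24

Convert departure to UTC: 13:57 − 4:30 = 09:27 UTC on Sep 23.
Add 1 hour and 55 minutes leg 1 → 11:22 UTC.
Add 7 hours and 7 minutes layover in San Teodoro → 18:29 UTC.
Add 6 hours and 10 minutes leg 2 → 00:39 UTC (Sep 24).
Add 6 hours 16 minutes layover in Yangon → 06:55 UTC.
Add 10 hours and 4 minutes leg 3 → 16:59 UTC.
Oakridge City is UTC−8:00, so local arrival = 16:59 − 8:00 = 08:59 on Sep 24.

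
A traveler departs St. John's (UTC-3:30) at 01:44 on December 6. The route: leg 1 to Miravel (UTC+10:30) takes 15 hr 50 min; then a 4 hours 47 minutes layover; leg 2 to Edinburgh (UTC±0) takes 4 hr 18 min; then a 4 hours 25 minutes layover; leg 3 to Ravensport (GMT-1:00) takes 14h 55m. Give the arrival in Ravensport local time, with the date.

00:29 on Dec 8

Convert departure to UTC: 01:44 + 3:30 = 05:14 UTC on Dec 6.
Add 15 hours and 50 minutes leg 1 → 21:04 UTC.
Add 4 hours 47 minutes layover in Miravel → 01:51 UTC (Dec 7).
Add 4 hours and 18 minutes leg 2 → 06:09 UTC.
Add 4 hours and 25 minutes layover in Edinburgh → 10:34 UTC.
Add 14 hours and 55 minutes leg 3 → 01:29 UTC (Dec 8).
Ravensport is UTC−1:00, so local arrival = 01:29 − 1:00 = 00:29 on Dec 8.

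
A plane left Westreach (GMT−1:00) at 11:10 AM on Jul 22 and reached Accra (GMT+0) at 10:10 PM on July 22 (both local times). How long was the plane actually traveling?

Accra is 1:00 ahead of Westreach.
Clock-face elapsed time (ignoring zones) is 11 hours.
Actual elapsed = 11 hours − 1:00 = 10 hours.

10 hours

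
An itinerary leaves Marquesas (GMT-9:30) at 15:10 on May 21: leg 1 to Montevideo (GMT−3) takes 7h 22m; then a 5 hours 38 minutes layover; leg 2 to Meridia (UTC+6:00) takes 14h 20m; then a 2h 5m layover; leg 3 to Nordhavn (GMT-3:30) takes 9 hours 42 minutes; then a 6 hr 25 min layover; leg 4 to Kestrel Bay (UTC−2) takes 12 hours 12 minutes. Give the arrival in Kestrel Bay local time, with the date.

Convert departure to UTC: 15:10 + 9:30 = 00:40 UTC on May 22.
Add 7 hours 22 minutes leg 1 → 08:02 UTC.
Add 5 hours and 38 minutes layover in Montevideo → 13:40 UTC.
Add 14 hours 20 minutes leg 2 → 04:00 UTC (May 23).
Add 2 hours and 5 minutes layover in Meridia → 06:05 UTC.
Add 9 hours 42 minutes leg 3 → 15:47 UTC.
Add 6 hours 25 minutes layover in Nordhavn → 22:12 UTC.
Add 12 hours and 12 minutes leg 4 → 10:24 UTC (May 24).
Kestrel Bay is UTC−2:00, so local arrival = 10:24 − 2:00 = 08:24 on May 24.

08:24 on May 24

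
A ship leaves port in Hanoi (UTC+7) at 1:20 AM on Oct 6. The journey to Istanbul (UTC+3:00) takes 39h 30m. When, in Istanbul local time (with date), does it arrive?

12:50 PM on Oct 7

Istanbul is 4:00 behind Hanoi.
After 39 hours 30 minutes it is 4:50 PM (Oct 7) in Hanoi.
Shift by the zone difference: 4:50 PM − 4:00 = 12:50 PM on Oct 7 in Istanbul.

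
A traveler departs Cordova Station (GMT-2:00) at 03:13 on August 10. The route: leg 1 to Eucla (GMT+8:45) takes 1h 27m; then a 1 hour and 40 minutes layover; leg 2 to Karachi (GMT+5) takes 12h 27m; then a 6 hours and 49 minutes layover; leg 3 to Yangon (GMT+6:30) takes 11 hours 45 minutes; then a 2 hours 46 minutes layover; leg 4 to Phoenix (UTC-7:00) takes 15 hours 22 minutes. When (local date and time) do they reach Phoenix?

02:29 on August 12

Convert departure to UTC: 03:13 + 2:00 = 05:13 UTC on Aug 10.
Add 1 hour 27 minutes leg 1 → 06:40 UTC.
Add 1 hour 40 minutes layover in Eucla → 08:20 UTC.
Add 12 hours and 27 minutes leg 2 → 20:47 UTC.
Add 6 hours and 49 minutes layover in Karachi → 03:36 UTC (Aug 11).
Add 11 hours and 45 minutes leg 3 → 15:21 UTC.
Add 2 hours 46 minutes layover in Yangon → 18:07 UTC.
Add 15 hours 22 minutes leg 4 → 09:29 UTC (Aug 12).
Phoenix is UTC−7:00, so local arrival = 09:29 − 7:00 = 02:29 on Aug 12.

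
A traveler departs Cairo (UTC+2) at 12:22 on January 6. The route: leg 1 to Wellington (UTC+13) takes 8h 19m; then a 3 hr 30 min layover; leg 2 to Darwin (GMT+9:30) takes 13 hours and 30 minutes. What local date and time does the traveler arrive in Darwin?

Convert departure to UTC: 12:22 − 2:00 = 10:22 UTC on Jan 6.
Add 8 hours 19 minutes leg 1 → 18:41 UTC.
Add 3 hours 30 minutes layover in Wellington → 22:11 UTC.
Add 13 hours and 30 minutes leg 2 → 11:41 UTC (Jan 7).
Darwin is UTC+9:30, so local arrival = 11:41 + 9:30 = 21:11 on Jan 7.

21:11 on Jan 7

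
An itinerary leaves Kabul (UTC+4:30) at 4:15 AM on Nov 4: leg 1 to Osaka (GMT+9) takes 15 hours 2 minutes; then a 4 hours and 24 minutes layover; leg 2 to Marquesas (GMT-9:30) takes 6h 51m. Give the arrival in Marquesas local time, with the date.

4:32 PM on Nov 4

Convert departure to UTC: 4:15 AM − 4:30 = 11:45 PM UTC on Nov 3.
Add 15 hours 2 minutes leg 1 → 2:47 PM UTC (Nov 4).
Add 4 hours and 24 minutes layover in Osaka → 7:11 PM UTC.
Add 6 hours 51 minutes leg 2 → 2:02 AM UTC (Nov 5).
Marquesas is UTC−9:30, so local arrival = 2:02 AM − 9:30 = 4:32 PM on Nov 4.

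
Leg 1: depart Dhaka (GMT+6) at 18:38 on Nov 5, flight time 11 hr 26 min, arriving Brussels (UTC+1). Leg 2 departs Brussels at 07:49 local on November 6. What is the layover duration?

6 hours 45 minutes

Convert departure to UTC: 18:38 − 6:00 = 12:38 UTC on Nov 5.
Add 11 hours 26 minutes flight time → 00:04 UTC (Nov 6).
Brussels is UTC+1:00, so local arrival = 00:04 + 1:00 = 01:04 on Nov 6.
Layover = 07:49 − 01:04 = 6 hours 45 minutes.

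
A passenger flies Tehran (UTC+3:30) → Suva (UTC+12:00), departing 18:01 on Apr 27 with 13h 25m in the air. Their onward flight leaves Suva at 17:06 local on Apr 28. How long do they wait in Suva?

Convert departure to UTC: 18:01 − 3:30 = 14:31 UTC on Apr 27.
Add 13 hours 25 minutes flight time → 03:56 UTC (Apr 28).
Suva is UTC+12:00, so local arrival = 03:56 + 12:00 = 15:56 on Apr 28.
Layover = 17:06 − 15:56 = 1 hour 10 minutes.

1 hour 10 minutes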